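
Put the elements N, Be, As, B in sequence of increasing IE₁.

B < Be < As < N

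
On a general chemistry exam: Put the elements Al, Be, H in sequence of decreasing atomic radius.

Al > Be > H

Atomic radius shrinks across a period as nuclear charge pulls the same shell inward, and grows down a group as new shells are added.
A diagonal step moves right (one effect) and down (the opposite effect) at once.
Be > H: the two effects oppose for this pair; the down-group effect wins (102 vs 32 pm).
Al > Be: period and group pull opposite ways; the down-group shift dominates (126 vs 102 pm).
Tabulated atomic radius (pm): H 32, Be 102, Al 126.
So from largest to smallest: Al > Be > H.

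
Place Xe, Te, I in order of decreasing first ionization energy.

Xe > I > Te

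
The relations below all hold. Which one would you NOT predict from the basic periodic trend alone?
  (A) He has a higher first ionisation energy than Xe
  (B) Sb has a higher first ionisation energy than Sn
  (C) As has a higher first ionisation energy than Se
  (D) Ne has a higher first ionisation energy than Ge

(C)

The general trend: first ionisation energy increases across a period and decreases down a group.
(A) He (period 1, group 18) vs Xe (period 5, group 18): the stated order agrees with the simple trend.
(B) Sb (period 5, group 15) vs Sn (period 5, group 14): the stated order agrees with the simple trend.
(C) As (period 4, group 15) vs Se (period 4, group 16): the stated order contradicts the simple trend.
(D) Ne (period 2, group 18) vs Ge (period 4, group 14): the stated order agrees with the simple trend.
The exception is (C): Se (4p⁴) ionizes more easily than half-filled As (4p³).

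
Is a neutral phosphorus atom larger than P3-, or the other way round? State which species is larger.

P3-

Forming P3- adds 3 electrons to P. More electron–electron repulsion in the same shell, with unchanged nuclear charge, lets the cloud expand.
An anion is larger than its parent atom: P3- > P.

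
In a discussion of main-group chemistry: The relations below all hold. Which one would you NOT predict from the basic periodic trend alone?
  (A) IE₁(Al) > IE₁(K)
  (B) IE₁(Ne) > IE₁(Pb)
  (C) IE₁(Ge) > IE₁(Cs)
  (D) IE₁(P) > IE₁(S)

(D)

The general trend: first ionization energy increases across a period and decreases down a group.
(A) Al (period 3, group 13) vs K (period 4, group 1): the stated order agrees with the simple trend.
(B) Ne (period 2, group 18) vs Pb (period 6, group 14): the stated order agrees with the simple trend.
(C) Ge (period 4, group 14) vs Cs (period 6, group 1): the stated order agrees with the simple trend.
(D) P (period 3, group 15) vs S (period 3, group 16): the stated order contradicts the simple trend.
The exception is (D): S (3p⁴) ionizes more easily than half-filled P (3p³) because the paired 3p electron in S is pushed out by e⁻–e⁻ repulsion.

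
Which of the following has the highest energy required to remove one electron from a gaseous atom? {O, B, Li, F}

Li is in period 2, group 1; B is in period 2, group 13; O is in period 2, group 16; F is in period 2, group 17.
IE₁ increases left→right with effective nuclear charge and decreases top→bottom as the valence shell moves farther out.
All lie in period 2, so first ionization energy increases left to right.
The highest energy required to remove one electron from a gaseous atom among these belongs to F.

F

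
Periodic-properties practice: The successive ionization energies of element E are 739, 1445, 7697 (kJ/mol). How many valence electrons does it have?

2

Look for the largest jump between consecutive ionization energies: IE3/IE2 ≈ 5.3, far larger than any earlier ratio.
That jump marks the point where a core electron is being removed. So the atom has 2 valence electrons.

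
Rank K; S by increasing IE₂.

IE_2 is the cost of taking one more electron from the +1 cation: K⁺ is the bare [Ar] core; S⁺ still has 5 valence electrons.
Core electrons are held far more tightly than valence electrons, so K tops the IE_2 order.
Tabulated IE_2 (kJ/mol): K 3052, S 2252.
So the second ionization energies run S < K.

S < K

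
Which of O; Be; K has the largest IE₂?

O

IE_2 is the cost of taking one more electron from the +1 cation: O⁺ still has 5 valence electrons; Be⁺ still has 1 valence electron; K⁺ is the bare [Ar] core.
Usually core removal costs more than valence removal, but here the competition is close: a tightly held n=2 valence electron can cost more to remove than an n=3 core electron, so the actual values have to decide it.
Valence configurations: O⁺ [He]2s²2p³, Be⁺ [He]2s¹.
Approximate IE_2 values (kJ/mol): O 3388, Be 1757, K 3052.
Overall IE_2 order: Be < K < O.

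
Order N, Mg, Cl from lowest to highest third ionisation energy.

The third ionization energy removes an electron from the +2 ion. For each element: N²⁺ still has 3 valence electrons; Mg²⁺ is the bare [Ne] core; Cl²⁺ still has 5 valence electrons.
Breaking into a closed-shell core is much more expensive than removing a leftover valence electron — Mg has the largest IE_3 here.
Valence configurations: N²⁺ [He]2s²2p¹, Cl²⁺ [Ne]3s²3p³.
Approximate IE_3 values (kJ/mol): N 4578, Mg 7733, Cl 3822.
So the third ionization energies run Cl < N < Mg.

Cl < N < Mg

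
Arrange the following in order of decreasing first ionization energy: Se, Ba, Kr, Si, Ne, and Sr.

Ne is in period 2, group 18; Si is in period 3, group 14; Se is in period 4, group 16; Kr is in period 4, group 18; Sr is in period 5, group 2; Ba is in period 6, group 2.
Across a period the outer electron is held more tightly (higher IE₁); down a group it sits in a higher shell, more shielded, and comes off more easily.
Here both period and group differ, so the two effects have to be weighed against each other.
Sr > Ba: Sr sits above Ba in group 2, so the down-group effect alone puts Sr higher.
Si > Sr: both effects reinforce here, so Si is clearly the higher of the two.
Se > Si: the two effects oppose for this pair; the across-period effect wins (941 vs 786 kJ/mol).
Kr > Se: Kr lies to the right of Se in period 4, so the across-period effect alone puts Kr higher.
Ne > Kr: they share group 18; the group trend gives Ne the larger value.
For reference (kJ/mol): Ne 2081, Si 786, Se 941, Kr 1351, Sr 550, Ba 503.
So from highest to lowest: Ne > Kr > Se > Si > Sr > Ba.

Ne, Kr, Se, Si, Sr, Ba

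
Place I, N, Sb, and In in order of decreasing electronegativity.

N is in period 2, group 15; In is in period 5, group 13; Sb is in period 5, group 15; I is in period 5, group 17.
EN rises left→right (higher Z_eff, smaller atoms) and falls top→bottom (larger, more shielded atoms).
These span different periods and groups, so the two trends combine.
Sb > In: Sb lies to the right of In in period 5, so the across-period effect alone puts Sb higher.
I > Sb: both are in period 5; the period trend gives I the larger value.
N > I: period and group pull opposite ways; the down-group shift dominates (3.04 vs 2.66).
Tabulated electronegativity (Pauling): N 3.04, In 1.78, Sb 2.05, I 2.66.
So from highest to lowest: N > I > Sb > In.

N, I, Sb, In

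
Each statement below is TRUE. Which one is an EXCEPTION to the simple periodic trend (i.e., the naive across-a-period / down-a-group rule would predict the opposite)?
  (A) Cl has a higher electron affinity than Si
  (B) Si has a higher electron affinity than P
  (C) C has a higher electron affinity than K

(B)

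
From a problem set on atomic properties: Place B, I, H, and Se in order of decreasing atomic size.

I > Se > B > H

H is in period 1, group 1; B is in period 2, group 13; Se is in period 4, group 16; I is in period 5, group 17.
Across a period the added protons contract the valence shell; down a group each new principal shell makes the atom larger.
Neither a single period nor a single group — weigh both effects.
B > H: the two effects oppose for this pair; the down-group effect wins (85 vs 32 pm).
Se > B: period and group pull opposite ways; the down-group shift dominates (116 vs 85 pm).
I > Se: period and group pull opposite ways; the down-group shift dominates (133 vs 116 pm).
Approximate values (pm): H 32, B 85, Se 116, I 133.
So from largest to smallest: I > Se > B > H.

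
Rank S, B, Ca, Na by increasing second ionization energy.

Ca < S < B < Na

IE_2 is the cost of taking one more electron from the +1 cation: S⁺ still has 5 valence electrons; B⁺ still has 2 valence electrons; Ca⁺ still has 1 valence electron; Na⁺ is the bare [Ne] core.
Pulling an electron out of a noble-gas core costs far more than removing a remaining valence electron, so Na sits at the high end of IE_2.
Valence configurations: S⁺ [Ne]3s²3p³, B⁺ [He]2s², Ca⁺ [Ar]4s¹.
Approximate IE_2 values (kJ/mol): S 2252, B 2427, Ca 1145, Na 4562.
Overall IE_2 order: Ca < S < B < Na.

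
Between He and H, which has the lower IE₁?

H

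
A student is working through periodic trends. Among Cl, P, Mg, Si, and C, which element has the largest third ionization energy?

Mg

After 2 electrons have been removed, what remains? Cl²⁺ still has 5 valence electrons; P²⁺ still has 3 valence electrons; Mg²⁺ is the bare [Ne] core; Si²⁺ still has 2 valence electrons; C²⁺ still has 2 valence electrons.
Breaking into a closed-shell core is much more expensive than removing a leftover valence electron — Mg has the largest IE_3 here.
Valence configurations: Cl²⁺ [Ne]3s²3p³, P²⁺ [Ne]3s²3p¹, Si²⁺ [Ne]3s², C²⁺ [He]2s².
P²⁺ loses a lone 3p electron whereas Si²⁺ must break into a filled 3s² pair, so IE_3(Si) > IE_3(P) even though P has the higher nuclear charge.
Approximate IE_3 values (kJ/mol): Cl 3822, P 2914, Mg 7733, Si 3232, C 4620.
Overall IE_3 order: P < Si < Cl < C < Mg.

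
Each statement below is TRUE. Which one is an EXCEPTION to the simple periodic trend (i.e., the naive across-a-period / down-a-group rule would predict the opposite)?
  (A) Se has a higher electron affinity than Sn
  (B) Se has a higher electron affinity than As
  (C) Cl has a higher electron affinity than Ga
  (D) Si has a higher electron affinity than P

The general trend: electron affinity increases across a period and decreases down a group.
(A) Se (period 4, group 16) vs Sn (period 5, group 14): the stated order agrees with the simple trend.
(B) Se (period 4, group 16) vs As (period 4, group 15): the stated order agrees with the simple trend.
(C) Cl (period 3, group 17) vs Ga (period 4, group 13): the stated order agrees with the simple trend.
(D) Si (period 3, group 14) vs P (period 3, group 15): the stated order contradicts the simple trend.
The exception is (D): adding an electron to P's half-filled 3p³ is unfavourable, so Si (3p²) has the more exothermic EA.

(D)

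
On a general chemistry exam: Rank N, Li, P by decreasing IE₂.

Li > N > P

Consider each +1 ion: N⁺ still has 4 valence electrons; Li⁺ is the bare [He] core; P⁺ still has 4 valence electrons.
Breaking into a closed-shell core is much more expensive than removing a leftover valence electron — Li has the largest IE_2 here.
Valence configurations: N⁺ [He]2s²2p², P⁺ [Ne]3s²3p².
The numbers (kJ/mol): N 2856, Li 7298, P 1907.
Overall IE_2 order: P < N < Li.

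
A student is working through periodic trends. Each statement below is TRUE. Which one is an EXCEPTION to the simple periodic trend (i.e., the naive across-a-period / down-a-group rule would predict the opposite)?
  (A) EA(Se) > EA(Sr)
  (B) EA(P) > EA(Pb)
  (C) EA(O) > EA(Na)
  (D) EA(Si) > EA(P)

(D)

The general trend: electron affinity increases across a period and decreases down a group.
(A) Se (period 4, group 16) vs Sr (period 5, group 2): the stated order agrees with the simple trend.
(B) P (period 3, group 15) vs Pb (period 6, group 14): the stated order agrees with the simple trend.
(C) O (period 2, group 16) vs Na (period 3, group 1): the stated order agrees with the simple trend.
(D) Si (period 3, group 14) vs P (period 3, group 15): the stated order contradicts the simple trend.
The exception is (D): adding an electron to P's half-filled 3p³ is unfavourable, so Si (3p²) has the more exothermic EA.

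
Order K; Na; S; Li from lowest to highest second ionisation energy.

Consider each +1 ion: K⁺ is the bare [Ar] core; Na⁺ is the bare [Ne] core; S⁺ still has 5 valence electrons; Li⁺ is the bare [He] core.
Pulling an electron out of a noble-gas core costs far more than removing a remaining valence electron, so K, Na and Li sit at the high end of IE_2.
Tabulated IE_2 (kJ/mol): K 3052, Na 4562, S 2252, Li 7298.
Hence IE_2: S < K < Na < Li.

S < K < Na < Li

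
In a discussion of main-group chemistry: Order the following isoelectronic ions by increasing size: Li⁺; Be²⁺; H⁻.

All of these have 2 electrons, so size is governed by nuclear charge alone: the more protons, the stronger the pull on the same electron cloud, and the smaller the ion.
Nuclear charges: Be²⁺ (Z=4), Li⁺ (Z=3), H⁻ (Z=1).
Smallest to largest: Be²⁺ < Li⁺ < H⁻.

Be²⁺ < Li⁺ < H⁻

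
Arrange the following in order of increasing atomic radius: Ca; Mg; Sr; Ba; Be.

Be < Mg < Ca < Sr < Ba

Radius decreases left→right (rising Z_eff, same n) and increases top→bottom (higher n).
All are in group 2, so atomic radius increases down the group.
So from smallest to largest: Be < Mg < Ca < Sr < Ba.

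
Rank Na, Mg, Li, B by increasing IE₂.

Mg < B < Na < Li

IE_2 is the cost of taking one more electron from the +1 cation: Na⁺ is the bare [Ne] core; Mg⁺ still has 1 valence electron; Li⁺ is the bare [He] core; B⁺ still has 2 valence electrons.
Core electrons are held far more tightly than valence electrons, so Na and Li top the IE_2 order.
Valence configurations: Mg⁺ [Ne]3s¹, B⁺ [He]2s².
Tabulated IE_2 (kJ/mol): Na 4562, Mg 1451, Li 7298, B 2427.
Putting it together, IE_2: Mg < B < Na < Li.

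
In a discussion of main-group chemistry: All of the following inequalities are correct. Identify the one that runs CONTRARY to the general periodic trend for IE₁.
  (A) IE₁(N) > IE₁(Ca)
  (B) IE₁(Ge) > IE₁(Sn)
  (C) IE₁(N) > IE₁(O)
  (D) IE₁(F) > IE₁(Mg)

The general trend: IE₁ increases across a period and decreases down a group.
(A) N (period 2, group 15) vs Ca (period 4, group 2): the stated order agrees with the simple trend.
(B) Ge (period 4, group 14) vs Sn (period 5, group 14): the stated order agrees with the simple trend.
(C) N (period 2, group 15) vs O (period 2, group 16): the stated order contradicts the simple trend.
(D) F (period 2, group 17) vs Mg (period 3, group 2): the stated order agrees with the simple trend.
The exception is (C): pairing an electron in O's 2p⁴ costs repulsion energy, so O ionizes more easily than half-filled N (2p³).

(C)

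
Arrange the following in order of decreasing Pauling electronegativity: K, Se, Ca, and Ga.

Atoms toward the upper right of the periodic table pull bonding electrons most strongly.
All lie in period 4, so electronegativity increases left to right.
So from highest to lowest: Se > Ga > Ca > K.

Se > Ga > Ca > K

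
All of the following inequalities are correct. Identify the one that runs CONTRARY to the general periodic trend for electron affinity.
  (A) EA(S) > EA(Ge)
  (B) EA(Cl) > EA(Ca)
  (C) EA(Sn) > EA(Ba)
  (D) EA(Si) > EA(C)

The general trend: electron affinity increases across a period and decreases down a group.
(A) S (period 3, group 16) vs Ge (period 4, group 14): the stated order agrees with the simple trend.
(B) Cl (period 3, group 17) vs Ca (period 4, group 2): the stated order agrees with the simple trend.
(C) Sn (period 5, group 14) vs Ba (period 6, group 2): the stated order agrees with the simple trend.
(D) Si (period 3, group 14) vs C (period 2, group 14): the stated order contradicts the simple trend.
The exception is (D): Si's larger, more diffuse 3p orbitals accept an added electron slightly more readily than C's compact 2p.

(D)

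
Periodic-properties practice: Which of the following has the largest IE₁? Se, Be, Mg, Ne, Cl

Ne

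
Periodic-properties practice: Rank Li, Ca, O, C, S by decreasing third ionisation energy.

Li > O > Ca > C > S

Consider each +2 ion: Li²⁺ is already 1 electron into the core; Ca²⁺ is the bare [Ar] core; O²⁺ still has 4 valence electrons; C²⁺ still has 2 valence electrons; S²⁺ still has 4 valence electrons.
Usually core removal costs more than valence removal, but here the competition is close: a tightly held n=2 valence electron can cost more to remove than an n=3 core electron, so the actual values have to decide it.
Valence configurations: O²⁺ [He]2s²2p², C²⁺ [He]2s², S²⁺ [Ne]3s²3p².
The numbers (kJ/mol): Li 11815, Ca 4912, O 5300, C 4620, S 3357.
Hence IE_3: S < C < Ca < O < Li.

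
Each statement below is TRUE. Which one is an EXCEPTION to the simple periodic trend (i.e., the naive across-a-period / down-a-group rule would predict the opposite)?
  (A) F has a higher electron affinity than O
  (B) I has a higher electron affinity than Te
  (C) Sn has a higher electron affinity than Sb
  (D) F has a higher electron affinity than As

The general trend: electron affinity increases across a period and decreases down a group.
(A) F (period 2, group 17) vs O (period 2, group 16): the stated order agrees with the simple trend.
(B) I (period 5, group 17) vs Te (period 5, group 16): the stated order agrees with the simple trend.
(C) Sn (period 5, group 14) vs Sb (period 5, group 15): the stated order contradicts the simple trend.
(D) F (period 2, group 17) vs As (period 4, group 15): the stated order agrees with the simple trend.
The exception is (C): adding an electron to Sb's half-filled 5p³ is unfavourable, so Sn has the more exothermic EA.

(C)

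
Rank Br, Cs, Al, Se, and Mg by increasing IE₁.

Cs < Al < Mg < Se < Br

First ionization energy rises across a period (greater Z_eff holds electrons more tightly) and falls down a group (valence electrons are farther from the nucleus).
Neither a single period nor a single group — weigh both effects.
Al > Cs: relative to Cs, both the across-period and down-group shifts push Al's first ionization energy up.
Mg > Al: this pair runs against the simple trend — see the exception note.
Se > Mg: the two effects oppose for this pair; the across-period effect wins (941 vs 738 kJ/mol).
Br > Se: both are in period 4; the period trend gives Br the larger value.
Note the exception: Mg has a higher first ionization energy than Al, contrary to the simple trend — Al's single 3p electron is easier to remove than one from Mg's filled 3s².
Approximate values (kJ/mol): Mg 738, Al 578, Se 941, Br 1140, Cs 376.
So from lowest to highest: Cs < Al < Mg < Se < Br.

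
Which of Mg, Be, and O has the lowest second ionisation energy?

Consider each +1 ion: Mg⁺ still has 1 valence electron; Be⁺ still has 1 valence electron; O⁺ still has 5 valence electrons.
All are still removing valence electrons, so compare the +1 ions as you would atoms: IE_2 generally rises across a period (higher Z_eff) and falls down a group (larger shell), subject to the usual subshell exceptions.
Valence configurations: Mg⁺ [Ne]3s¹, Be⁺ [He]2s¹, O⁺ [He]2s²2p³.
The numbers (kJ/mol): Mg 1451, Be 1757, O 3388.
Overall IE_2 order: Mg < Be < O.

Mg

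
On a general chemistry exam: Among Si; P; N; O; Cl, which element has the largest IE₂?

After 1 electron has been removed, what remains? Si⁺ still has 3 valence electrons; P⁺ still has 4 valence electrons; N⁺ still has 4 valence electrons; O⁺ still has 5 valence electrons; Cl⁺ still has 6 valence electrons.
All are still removing valence electrons, so compare the +1 ions as you would atoms: IE_2 generally rises across a period (higher Z_eff) and falls down a group (larger shell), subject to the usual subshell exceptions.
Valence configurations: Si⁺ [Ne]3s²3p¹, P⁺ [Ne]3s²3p², N⁺ [He]2s²2p², O⁺ [He]2s²2p³, Cl⁺ [Ne]3s²3p⁴.
Tabulated IE_2 (kJ/mol): Si 1577, P 1907, N 2856, O 3388, Cl 2298.
Putting it together, IE_2: Si < P < Cl < N < O.

O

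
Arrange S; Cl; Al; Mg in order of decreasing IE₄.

Al, Mg, Cl, S

Consider each +3 ion: S³⁺ still has 3 valence electrons; Cl³⁺ still has 4 valence electrons; Al³⁺ is the bare [Ne] core; Mg³⁺ is already 1 electron into the core.
Core electrons are held far more tightly than valence electrons, so Mg and Al top the IE_4 order.
Valence configurations: S³⁺ [Ne]3s²3p¹, Cl³⁺ [Ne]3s²3p².
Approximate IE_4 values (kJ/mol): S 4556, Cl 5159, Al 11577, Mg 10543.
Overall IE_4 order: S < Cl < Mg < Al.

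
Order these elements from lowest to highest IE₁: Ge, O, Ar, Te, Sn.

Sn < Ge < Te < O < Ar

O is in period 2, group 16; Ar is in period 3, group 18; Ge is in period 4, group 14; Sn is in period 5, group 14; Te is in period 5, group 16.
First ionization energy rises across a period (greater Z_eff holds electrons more tightly) and falls down a group (valence electrons are farther from the nucleus).
Neither a single period nor a single group — weigh both effects.
Ge > Sn: they share group 14; the group trend gives Ge the larger value.
Te > Ge: the two effects oppose for this pair; the across-period effect wins (869 vs 762 kJ/mol).
O > Te: they share group 16; the group trend gives O the larger value.
Ar > O: period and group pull opposite ways; the across-period shift dominates (1521 vs 1314 kJ/mol).
Tabulated first ionization energy (kJ/mol): O 1314, Ar 1521, Ge 762, Sn 709, Te 869.
So from lowest to highest: Sn < Ge < Te < O < Ar.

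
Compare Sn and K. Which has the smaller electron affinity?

K

K is in period 4, group 1; Sn is in period 5, group 14.
Electron affinity generally becomes more exothermic across a period toward the halogens and less exothermic down a group.
These span different periods and groups, so the two trends combine.
Sn > K: period and group pull opposite ways; the across-period shift dominates (107 vs 48 kJ/mol).
Approximate values (kJ/mol): K 48, Sn 107.
So K has the smaller electron affinity (K < Sn).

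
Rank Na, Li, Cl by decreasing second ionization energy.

Li > Na > Cl

Consider each +1 ion: Na⁺ is the bare [Ne] core; Li⁺ is the bare [He] core; Cl⁺ still has 6 valence electrons.
Breaking into a closed-shell core is much more expensive than removing a leftover valence electron — Na and Li have the largest IE_2 here.
Approximate IE_2 values (kJ/mol): Na 4562, Li 7298, Cl 2298.
Hence IE_2: Cl < Na < Li.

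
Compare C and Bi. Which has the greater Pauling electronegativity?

C

Smaller atoms with higher effective nuclear charge are more electronegative.
Here both period and group differ, so the two effects have to be weighed against each other.
C > Bi: the two effects oppose for this pair; the down-group effect wins (2.55 vs 2.02).
Approximate values (Pauling): C 2.55, Bi 2.02.
So C has the greater Pauling electronegativity (C > Bi).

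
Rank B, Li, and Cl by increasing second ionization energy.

Cl < B < Li

After 1 electron has been removed, what remains? B⁺ still has 2 valence electrons; Li⁺ is the bare [He] core; Cl⁺ still has 6 valence electrons.
Pulling an electron out of a noble-gas core costs far more than removing a remaining valence electron, so Li sits at the high end of IE_2.
Valence configurations: B⁺ [He]2s², Cl⁺ [Ne]3s²3p⁴.
Tabulated IE_2 (kJ/mol): B 2427, Li 7298, Cl 2298.
Overall IE_2 order: Cl < B < Li.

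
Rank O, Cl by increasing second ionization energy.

IE_2 is the cost of taking one more electron from the +1 cation: O⁺ still has 5 valence electrons; Cl⁺ still has 6 valence electrons.
All are still removing valence electrons, so compare the +1 ions as you would atoms: IE_2 generally rises across a period (higher Z_eff) and falls down a group (larger shell), subject to the usual subshell exceptions.
Valence configurations: O⁺ [He]2s²2p³, Cl⁺ [Ne]3s²3p⁴.
The numbers (kJ/mol): O 3388, Cl 2298.
So the second ionization energies run Cl < O.

Cl, O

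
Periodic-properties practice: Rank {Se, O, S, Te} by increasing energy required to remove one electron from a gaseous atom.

Te < Se < S < O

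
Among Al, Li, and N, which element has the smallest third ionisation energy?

Al

IE_3 is the cost of taking one more electron from the +2 cation: Al²⁺ still has 1 valence electron; Li²⁺ is already 1 electron into the core; N²⁺ still has 3 valence electrons.
Core electrons are held far more tightly than valence electrons, so Li tops the IE_3 order.
Valence configurations: Al²⁺ [Ne]3s¹, N²⁺ [He]2s²2p¹.
Tabulated IE_3 (kJ/mol): Al 2745, Li 11815, N 4578.
Overall IE_3 order: Al < N < Li.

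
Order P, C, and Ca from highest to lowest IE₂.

C > P > Ca

After 1 electron has been removed, what remains? P⁺ still has 4 valence electrons; C⁺ still has 3 valence electrons; Ca⁺ still has 1 valence electron.
All are still removing valence electrons, so compare the +1 ions as you would atoms: IE_2 generally rises across a period (higher Z_eff) and falls down a group (larger shell), subject to the usual subshell exceptions.
Valence configurations: P⁺ [Ne]3s²3p², C⁺ [He]2s²2p¹, Ca⁺ [Ar]4s¹.
The numbers (kJ/mol): P 1907, C 2353, Ca 1145.
Hence IE_2: Ca < P < C.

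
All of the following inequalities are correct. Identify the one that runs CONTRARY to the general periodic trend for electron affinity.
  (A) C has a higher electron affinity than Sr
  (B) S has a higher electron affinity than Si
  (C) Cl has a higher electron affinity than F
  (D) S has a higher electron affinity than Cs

(C)

The general trend: electron affinity increases across a period and decreases down a group.
(A) C (period 2, group 14) vs Sr (period 5, group 2): the stated order agrees with the simple trend.
(B) S (period 3, group 16) vs Si (period 3, group 14): the stated order agrees with the simple trend.
(C) Cl (period 3, group 17) vs F (period 2, group 17): the stated order contradicts the simple trend.
(D) S (period 3, group 16) vs Cs (period 6, group 1): the stated order agrees with the simple trend.
The exception is (C): F's small 2p subshell makes the incoming electron feel strong e⁻–e⁻ repulsion, so Cl actually releases more energy on gaining an electron.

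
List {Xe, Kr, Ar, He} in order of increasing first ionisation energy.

Xe < Kr < Ar < He

He is in period 1, group 18; Ar is in period 3, group 18; Kr is in period 4, group 18; Xe is in period 5, group 18.
Removing the outermost electron gets harder across a period and easier down a group.
All are in group 18, so first ionization energy increases up the group.
So from lowest to highest: Xe < Kr < Ar < He.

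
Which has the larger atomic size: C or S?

Moving right in a period, electrons are added to the same shell under a stronger nuclear pull, so atoms get smaller; moving down, a new shell is opened and atoms get larger.
These span different periods and groups, so the two trends combine.
S > C: period and group pull opposite ways; the down-group shift dominates (103 vs 75 pm).
Approximate values (pm): C 75, S 103.
So S has the larger atomic size (S > C).

S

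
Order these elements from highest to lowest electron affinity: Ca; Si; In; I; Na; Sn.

Na is in period 3, group 1; Si is in period 3, group 14; Ca is in period 4, group 2; In is in period 5, group 13; Sn is in period 5, group 14; I is in period 5, group 17.
Atoms with high Z_eff and room in the valence shell (especially the halogens) have the most exothermic electron affinities.
Neither a single period nor a single group — weigh both effects.
In > Ca: period and group pull opposite ways; the across-period shift dominates (29 vs 2 kJ/mol).
Na > In: period and group pull opposite ways; the down-group shift dominates (53 vs 29 kJ/mol).
Sn > Na: period and group pull opposite ways; the across-period shift dominates (107 vs 53 kJ/mol).
Si > Sn: they share group 14; the group trend gives Si the larger value.
I > Si: the two effects oppose for this pair; the across-period effect wins (295 vs 134 kJ/mol).
Tabulated electron affinity (kJ/mol): Na 53, Si 134, Ca 2, In 29, Sn 107, I 295.
So from highest to lowest: I > Si > Sn > Na > In > Ca.

I > Si > Sn > Na > In > Ca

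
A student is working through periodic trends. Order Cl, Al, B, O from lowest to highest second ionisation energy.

Al, Cl, B, O

Consider each +1 ion: Cl⁺ still has 6 valence electrons; Al⁺ still has 2 valence electrons; B⁺ still has 2 valence electrons; O⁺ still has 5 valence electrons.
All are still removing valence electrons, so compare the +1 ions as you would atoms: IE_2 generally rises across a period (higher Z_eff) and falls down a group (larger shell), subject to the usual subshell exceptions.
Valence configurations: Cl⁺ [Ne]3s²3p⁴, Al⁺ [Ne]3s², B⁺ [He]2s², O⁺ [He]2s²2p³.
Approximate IE_2 values (kJ/mol): Cl 2298, Al 1817, B 2427, O 3388.
Putting it together, IE_2: Al < Cl < B < O.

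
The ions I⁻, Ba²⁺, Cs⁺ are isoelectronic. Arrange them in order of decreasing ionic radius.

I⁻ > Cs⁺ > Ba²⁺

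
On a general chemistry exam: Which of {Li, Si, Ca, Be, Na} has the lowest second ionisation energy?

Ca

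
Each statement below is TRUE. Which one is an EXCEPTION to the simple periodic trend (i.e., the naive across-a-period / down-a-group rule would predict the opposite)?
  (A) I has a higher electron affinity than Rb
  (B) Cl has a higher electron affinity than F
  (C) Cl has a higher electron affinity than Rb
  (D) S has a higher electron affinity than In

The general trend: electron affinity increases across a period and decreases down a group.
(A) I (period 5, group 17) vs Rb (period 5, group 1): the stated order agrees with the simple trend.
(B) Cl (period 3, group 17) vs F (period 2, group 17): the stated order contradicts the simple trend.
(C) Cl (period 3, group 17) vs Rb (period 5, group 1): the stated order agrees with the simple trend.
(D) S (period 3, group 16) vs In (period 5, group 13): the stated order agrees with the simple trend.
The exception is (B): F's small 2p subshell makes the incoming electron feel strong e⁻–e⁻ repulsion, so Cl actually releases more energy on gaining an electron.

(B)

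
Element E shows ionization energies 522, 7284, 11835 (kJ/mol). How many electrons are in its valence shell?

1

Look for the largest jump between consecutive ionization energies: IE2/IE1 ≈ 14.0, far larger than any earlier ratio.
That jump marks the point where a core electron is being removed. So the atom has 1 valence electron.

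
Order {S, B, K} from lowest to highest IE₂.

Consider each +1 ion: S⁺ still has 5 valence electrons; B⁺ still has 2 valence electrons; K⁺ is the bare [Ar] core.
Breaking into a closed-shell core is much more expensive than removing a leftover valence electron — K has the largest IE_2 here.
Valence configurations: S⁺ [Ne]3s²3p³, B⁺ [He]2s².
Tabulated IE_2 (kJ/mol): S 2252, B 2427, K 3052.
Putting it together, IE_2: S < B < K.

S < B < K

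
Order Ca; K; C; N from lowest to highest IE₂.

IE_2 is the cost of taking one more electron from the +1 cation: Ca⁺ still has 1 valence electron; K⁺ is the bare [Ar] core; C⁺ still has 3 valence electrons; N⁺ still has 4 valence electrons.
Breaking into a closed-shell core is much more expensive than removing a leftover valence electron — K has the largest IE_2 here.
Valence configurations: Ca⁺ [Ar]4s¹, C⁺ [He]2s²2p¹, N⁺ [He]2s²2p².
The numbers (kJ/mol): Ca 1145, K 3052, C 2353, N 2856.
Putting it together, IE_2: Ca < C < N < K.

Ca < C < N < K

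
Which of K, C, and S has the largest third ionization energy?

C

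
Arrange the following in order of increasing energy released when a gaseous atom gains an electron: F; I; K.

F is in period 2, group 17; K is in period 4, group 1; I is in period 5, group 17.
Adding an electron releases more energy for atoms nearer the top right (short of the noble gases).
Neither a single period nor a single group — weigh both effects.
I > K: the two effects oppose for this pair; the across-period effect wins (295 vs 48 kJ/mol).
F > I: F sits above I in group 17, so the down-group effect alone puts F higher.
For reference (kJ/mol): F 328, K 48, I 295.
So from lowest to highest: K < I < F.

K < I < F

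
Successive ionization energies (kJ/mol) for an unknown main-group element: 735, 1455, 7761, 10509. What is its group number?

Look for the largest jump between consecutive ionization energies: IE3/IE2 ≈ 5.3, far larger than any earlier ratio.
That jump marks the point where a core electron is being removed. So the atom has 2 valence electrons.
A main-group element with 2 valence electrons is in group 2.

Group 2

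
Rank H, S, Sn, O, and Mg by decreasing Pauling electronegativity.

H is in period 1, group 1; O is in period 2, group 16; Mg is in period 3, group 2; S is in period 3, group 16; Sn is in period 5, group 14.
Atoms toward the upper right of the periodic table pull bonding electrons most strongly.
Neither a single period nor a single group — weigh both effects.
Sn > Mg: period and group pull opposite ways; the across-period shift dominates (1.96 vs 1.31).
H > Sn: the two effects oppose for this pair; the down-group effect wins (2.20 vs 1.96).
S > H: the two effects oppose for this pair; the across-period effect wins (2.58 vs 2.20).
O > S: O sits above S in group 16, so the down-group effect alone puts O higher.
For reference (Pauling): H 2.20, O 3.44, Mg 1.31, S 2.58, Sn 1.96.
So from highest to lowest: O > S > H > Sn > Mg.

O > S > H > Sn > Mg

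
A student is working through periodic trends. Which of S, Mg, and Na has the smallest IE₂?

Consider each +1 ion: S⁺ still has 5 valence electrons; Mg⁺ still has 1 valence electron; Na⁺ is the bare [Ne] core.
Core electrons are held far more tightly than valence electrons, so Na tops the IE_2 order.
Valence configurations: S⁺ [Ne]3s²3p³, Mg⁺ [Ne]3s¹.
The numbers (kJ/mol): S 2252, Mg 1451, Na 4562.
So the second ionization energies run Mg < S < Na.

Mg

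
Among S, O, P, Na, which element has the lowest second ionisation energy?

The second ionization energy removes an electron from the +1 ion. For each element: S⁺ still has 5 valence electrons; O⁺ still has 5 valence electrons; P⁺ still has 4 valence electrons; Na⁺ is the bare [Ne] core.
Pulling an electron out of a noble-gas core costs far more than removing a remaining valence electron, so Na sits at the high end of IE_2.
Valence configurations: S⁺ [Ne]3s²3p³, O⁺ [He]2s²2p³, P⁺ [Ne]3s²3p².
Approximate IE_2 values (kJ/mol): S 2252, O 3388, P 1907, Na 4562.
Putting it together, IE_2: P < S < O < Na.

P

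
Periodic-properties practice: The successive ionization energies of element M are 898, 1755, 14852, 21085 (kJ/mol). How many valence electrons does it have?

2

Look for the largest jump between consecutive ionization energies: IE3/IE2 ≈ 8.5, far larger than any earlier ratio.
That jump marks the point where a core electron is being removed. So the atom has 2 valence electrons.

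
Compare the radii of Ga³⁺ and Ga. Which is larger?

Ga

Forming Ga³⁺ removes 3 electrons from Ga. Fewer electrons for the same nuclear charge means less shielding and a higher Z_eff on the remaining electrons, and for main-group metals the entire outer shell is lost.
A cation is smaller than its parent atom: Ga³⁺ < Ga.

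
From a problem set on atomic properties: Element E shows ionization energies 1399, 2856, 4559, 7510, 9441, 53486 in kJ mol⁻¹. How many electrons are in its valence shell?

5

Look for the largest jump between consecutive ionization energies: IE6/IE5 ≈ 5.7, far larger than any earlier ratio.
That jump marks the point where a core electron is being removed. So the atom has 5 valence electrons.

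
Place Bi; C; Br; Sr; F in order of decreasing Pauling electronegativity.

Atoms toward the upper right of the periodic table pull bonding electrons most strongly.
Here both period and group differ, so the two effects have to be weighed against each other.
Bi > Sr: the two effects oppose for this pair; the across-period effect wins (2.02 vs 0.95).
C > Bi: period and group pull opposite ways; the down-group shift dominates (2.55 vs 2.02).
Br > C: the two effects oppose for this pair; the across-period effect wins (2.96 vs 2.55).
F > Br: F sits above Br in group 17, so the down-group effect alone puts F higher.
For reference (Pauling): C 2.55, F 3.98, Br 2.96, Sr 0.95, Bi 2.02.
So from highest to lowest: F > Br > C > Bi > Sr.

F, Br, C, Bi, Sr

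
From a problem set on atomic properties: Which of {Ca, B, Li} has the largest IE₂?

Li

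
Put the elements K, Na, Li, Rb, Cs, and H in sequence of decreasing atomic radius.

H is in period 1, group 1; Li is in period 2, group 1; Na is in period 3, group 1; K is in period 4, group 1; Rb is in period 5, group 1; Cs is in period 6, group 1.
Across a period the added protons contract the valence shell; down a group each new principal shell makes the atom larger.
All are in group 1, so atomic radius increases down the group.
So from largest to smallest: Cs > Rb > K > Na > Li > H.

Cs > Rb > K > Na > Li > H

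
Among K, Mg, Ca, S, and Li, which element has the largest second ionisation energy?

Li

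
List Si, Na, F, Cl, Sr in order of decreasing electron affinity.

Cl > F > Si > Na > Sr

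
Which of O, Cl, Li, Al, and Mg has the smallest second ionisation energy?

Mg

IE_2 is the cost of taking one more electron from the +1 cation: O⁺ still has 5 valence electrons; Cl⁺ still has 6 valence electrons; Li⁺ is the bare [He] core; Al⁺ still has 2 valence electrons; Mg⁺ still has 1 valence electron.
Breaking into a closed-shell core is much more expensive than removing a leftover valence electron — Li has the largest IE_2 here.
Valence configurations: O⁺ [He]2s²2p³, Cl⁺ [Ne]3s²3p⁴, Al⁺ [Ne]3s², Mg⁺ [Ne]3s¹.
Tabulated IE_2 (kJ/mol): O 3388, Cl 2298, Li 7298, Al 1817, Mg 1451.
Hence IE_2: Mg < Al < Cl < O < Li.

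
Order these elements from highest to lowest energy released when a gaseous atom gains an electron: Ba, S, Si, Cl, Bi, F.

Cl > F > S > Si > Bi > Ba

F is in period 2, group 17; Si is in period 3, group 14; S is in period 3, group 16; Cl is in period 3, group 17; Ba is in period 6, group 2; Bi is in period 6, group 15.
EA tends to increase across a period and decrease down a group, though the pattern is less regular than for IE or radius.
These span different periods and groups, so the two trends combine.
Bi > Ba: both are in period 6; the period trend gives Bi the larger value.
Si > Bi: the two effects oppose for this pair; the down-group effect wins (134 vs 91 kJ/mol).
S > Si: S lies to the right of Si in period 3, so the across-period effect alone puts S higher.
F > S: relative to S, both the across-period and down-group shifts push F's electron affinity up.
Cl > F: this pair runs against the simple trend — see the exception note.
Note the exception: Cl has a higher electron affinity than F, contrary to the simple trend — F's small 2p subshell makes the incoming electron feel strong e⁻–e⁻ repulsion, so Cl actually releases more energy on gaining an electron.
Approximate values (kJ/mol): F 328, Si 134, S 200, Cl 349, Ba 14, Bi 91.
So from highest to lowest: Cl > F > S > Si > Bi > Ba.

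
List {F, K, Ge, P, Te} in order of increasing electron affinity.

F is in period 2, group 17; P is in period 3, group 15; K is in period 4, group 1; Ge is in period 4, group 14; Te is in period 5, group 16.
Atoms with high Z_eff and room in the valence shell (especially the halogens) have the most exothermic electron affinities.
These span different periods and groups, so the two trends combine.
P > K: both effects reinforce here, so P is clearly the higher of the two.
Ge > P: this pair runs against the simple trend — see the exception note.
Te > Ge: the two effects oppose for this pair; the across-period effect wins (190 vs 119 kJ/mol).
F > Te: relative to Te, both the across-period and down-group shifts push F's electron affinity up.
Note the exception: Ge has a higher electron affinity than P, contrary to the simple trend — adding an electron to P's half-filled np³ subshell costs electron-pairing energy.
For reference (kJ/mol): F 328, P 72, K 48, Ge 119, Te 190.
So from lowest to highest: K < P < Ge < Te < F.

K < P < Ge < Te < F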